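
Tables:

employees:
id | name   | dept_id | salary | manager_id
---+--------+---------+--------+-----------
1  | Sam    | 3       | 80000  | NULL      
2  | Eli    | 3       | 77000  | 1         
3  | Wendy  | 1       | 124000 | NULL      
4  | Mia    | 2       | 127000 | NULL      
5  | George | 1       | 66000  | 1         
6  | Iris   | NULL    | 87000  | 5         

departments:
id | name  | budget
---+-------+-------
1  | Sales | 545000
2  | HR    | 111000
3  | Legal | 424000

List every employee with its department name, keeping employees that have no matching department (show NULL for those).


LEFT JOIN keeps every row from employees (the left table); where dept_id has no match in departments, the department columns become NULL. Walk through each employee:
  - employee 1 (Sam): dept_id=3 -> matches Legal
  - employee 2 (Eli): dept_id=3 -> matches Legal
  - employee 3 (Wendy): dept_id=1 -> matches Sales
  - employee 4 (Mia): dept_id=2 -> matches HR
  - employee 5 (George): dept_id=1 -> matches Sales
  - employee 6 (Iris): dept_id=NULL, no match -> kept with NULL
All 6 rows appear; 1 has NULL department.

SQL:
SELECT a.name, b.name AS department
FROM employees a
LEFT JOIN departments b ON a.dept_id = b.id

Result:
name   | department
-------+-----------
Sam    | Legal     
Eli    | Legal     
Wendy  | Sales     
Mia    | HR        
George | Sales     
Iris   | NULL      


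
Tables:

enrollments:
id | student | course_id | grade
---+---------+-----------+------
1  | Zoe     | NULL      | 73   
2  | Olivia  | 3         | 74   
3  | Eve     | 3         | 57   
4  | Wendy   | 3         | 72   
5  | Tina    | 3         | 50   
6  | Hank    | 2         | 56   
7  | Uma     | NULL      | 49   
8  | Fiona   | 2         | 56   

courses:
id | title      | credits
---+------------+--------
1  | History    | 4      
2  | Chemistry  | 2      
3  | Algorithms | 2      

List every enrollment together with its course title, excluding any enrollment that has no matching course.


INNER JOIN keeps only enrollments rows whose course_id matches an id in courses. Walk through each enrollment:
  - enrollment 1 (Zoe): course_id=NULL, no match -> dropped
  - enrollment 2 (Olivia): course_id=3 -> matches Algorithms
  - enrollment 3 (Eve): course_id=3 -> matches Algorithms
  - enrollment 4 (Wendy): course_id=3 -> matches Algorithms
  - enrollment 5 (Tina): course_id=3 -> matches Algorithms
  - enrollment 6 (Hank): course_id=2 -> matches Chemistry
  - enrollment 7 (Uma): course_id=NULL, no match -> dropped
  - enrollment 8 (Fiona): course_id=2 -> matches Chemistry
So 2 of 8 rows are dropped.

SQL:
SELECT a.student, b.title AS course
FROM enrollments a
INNER JOIN courses b ON a.course_id = b.id

Result:
student | course    
--------+-----------
Olivia  | Algorithms
Eve     | Algorithms
Wendy   | Algorithms
Tina    | Algorithms
Hank    | Chemistry 
Fiona   | Chemistry 


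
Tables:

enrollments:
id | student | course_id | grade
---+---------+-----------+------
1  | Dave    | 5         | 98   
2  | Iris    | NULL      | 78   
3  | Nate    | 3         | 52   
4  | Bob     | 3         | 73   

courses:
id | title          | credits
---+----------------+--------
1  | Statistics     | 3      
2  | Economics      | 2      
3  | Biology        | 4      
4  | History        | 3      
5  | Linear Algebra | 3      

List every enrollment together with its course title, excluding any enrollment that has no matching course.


INNER JOIN keeps only enrollments rows whose course_id matches an id in courses. Walk through each enrollment:
  - enrollment 1 (Dave): course_id=5 -> matches Linear Algebra
  - enrollment 2 (Iris): course_id=NULL, no match -> dropped
  - enrollment 3 (Nate): course_id=3 -> matches Biology
  - enrollment 4 (Bob): course_id=3 -> matches Biology
So 1 of 4 rows is dropped.

SQL:
SELECT a.student, b.title AS course
FROM enrollments a
INNER JOIN courses b ON a.course_id = b.id

Result:
student | course        
--------+---------------
Dave    | Linear Algebra
Nate    | Biology       
Bob     | Biology       


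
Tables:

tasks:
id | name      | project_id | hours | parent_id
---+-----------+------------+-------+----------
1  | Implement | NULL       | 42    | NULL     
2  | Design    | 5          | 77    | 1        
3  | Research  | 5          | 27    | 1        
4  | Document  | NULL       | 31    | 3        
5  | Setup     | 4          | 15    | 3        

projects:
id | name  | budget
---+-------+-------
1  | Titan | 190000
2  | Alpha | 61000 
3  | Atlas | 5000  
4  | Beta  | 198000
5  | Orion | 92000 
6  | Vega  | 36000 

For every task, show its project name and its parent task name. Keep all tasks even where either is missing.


Two LEFT JOINs from the same base table tasks: one to projects via project_id, one to tasks itself via parent_id. Both are LEFT so every task is preserved.
Match against projects:
  - task 1 (Implement): project_id=NULL, no match -> kept with NULL
  - task 2 (Design): project_id=5 -> matches Orion
  - task 3 (Research): project_id=5 -> matches Orion
  - task 4 (Document): project_id=NULL, no match -> kept with NULL
  - task 5 (Setup): project_id=4 -> matches Beta
Match against tasks (self):
  - task 1 (Implement): parent_id=NULL -> NULL
  - task 2 (Design): parent_id=1 -> Implement
  - task 3 (Research): parent_id=1 -> Implement
  - task 4 (Document): parent_id=3 -> Research
  - task 5 (Setup): parent_id=3 -> Research

SQL:
SELECT a.name, b.name AS project, c.name AS parent
FROM tasks a
LEFT JOIN projects b ON a.project_id = b.id
LEFT JOIN tasks c ON a.parent_id = c.id

Result:
name      | project | parent   
----------+---------+----------
Implement | NULL    | NULL     
Design    | Orion   | Implement
Research  | Orion   | Implement
Document  | NULL    | Research 
Setup     | Beta    | Research 


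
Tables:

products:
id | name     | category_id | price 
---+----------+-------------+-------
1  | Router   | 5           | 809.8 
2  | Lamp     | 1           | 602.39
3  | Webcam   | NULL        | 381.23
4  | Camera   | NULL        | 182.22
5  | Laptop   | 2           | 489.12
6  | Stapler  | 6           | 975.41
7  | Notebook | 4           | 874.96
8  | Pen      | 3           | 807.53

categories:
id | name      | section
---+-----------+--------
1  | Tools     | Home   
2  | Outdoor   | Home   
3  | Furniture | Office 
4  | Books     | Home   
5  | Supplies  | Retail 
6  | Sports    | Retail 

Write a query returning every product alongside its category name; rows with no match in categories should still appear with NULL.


LEFT JOIN keeps every row from products (the left table); where category_id has no match in categories, the category columns become NULL. Walk through each product:
  - product 1 (Router): category_id=5 -> matches Supplies
  - product 2 (Lamp): category_id=1 -> matches Tools
  - product 3 (Webcam): category_id=NULL, no match -> kept with NULL
  - product 4 (Camera): category_id=NULL, no match -> kept with NULL
  - product 5 (Laptop): category_id=2 -> matches Outdoor
  - product 6 (Stapler): category_id=6 -> matches Sports
  - product 7 (Notebook): category_id=4 -> matches Books
  - product 8 (Pen): category_id=3 -> matches Furniture
All 8 rows appear; 2 have NULL category.

SQL:
SELECT a.name, b.name AS category
FROM products a
LEFT JOIN categories b ON a.category_id = b.id

Result:
name     | category 
---------+----------
Router   | Supplies 
Lamp     | Tools    
Webcam   | NULL     
Camera   | NULL     
Laptop   | Outdoor  
Stapler  | Sports   
Notebook | Books    
Pen      | Furniture


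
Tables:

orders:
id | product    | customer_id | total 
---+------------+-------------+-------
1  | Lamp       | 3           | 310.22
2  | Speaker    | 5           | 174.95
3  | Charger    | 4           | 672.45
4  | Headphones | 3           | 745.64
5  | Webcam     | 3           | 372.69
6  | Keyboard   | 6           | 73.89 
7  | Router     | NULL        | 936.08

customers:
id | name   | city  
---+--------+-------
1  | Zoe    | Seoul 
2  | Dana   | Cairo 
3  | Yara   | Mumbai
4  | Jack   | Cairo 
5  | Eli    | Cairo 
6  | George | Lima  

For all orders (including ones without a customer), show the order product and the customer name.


LEFT JOIN keeps every row from orders (the left table); where customer_id has no match in customers, the customer columns become NULL. Walk through each order:
  - order 1 (Lamp): customer_id=3 -> matches Yara
  - order 2 (Speaker): customer_id=5 -> matches Eli
  - order 3 (Charger): customer_id=4 -> matches Jack
  - order 4 (Headphones): customer_id=3 -> matches Yara
  - order 5 (Webcam): customer_id=3 -> matches Yara
  - order 6 (Keyboard): customer_id=6 -> matches George
  - order 7 (Router): customer_id=NULL, no match -> kept with NULL
All 7 rows appear; 1 has NULL customer.

SQL:
SELECT a.product, b.name AS customer
FROM orders a
LEFT JOIN customers b ON a.customer_id = b.id

Result:
product    | customer
-----------+---------
Lamp       | Yara    
Speaker    | Eli     
Charger    | Jack    
Headphones | Yara    
Webcam     | Yara    
Keyboard   | George  
Router     | NULL    


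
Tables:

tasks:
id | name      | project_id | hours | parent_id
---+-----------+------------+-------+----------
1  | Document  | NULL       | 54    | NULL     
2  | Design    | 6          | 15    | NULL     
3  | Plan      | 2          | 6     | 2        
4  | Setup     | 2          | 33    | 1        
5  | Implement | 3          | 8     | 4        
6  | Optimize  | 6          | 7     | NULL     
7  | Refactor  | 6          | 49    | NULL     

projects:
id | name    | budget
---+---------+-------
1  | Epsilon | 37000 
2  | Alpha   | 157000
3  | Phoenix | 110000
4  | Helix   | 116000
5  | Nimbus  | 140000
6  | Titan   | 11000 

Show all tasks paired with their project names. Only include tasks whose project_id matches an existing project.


INNER JOIN keeps only tasks rows whose project_id matches an id in projects. Walk through each task:
  - task 1 (Document): project_id=NULL, no match -> dropped
  - task 2 (Design): project_id=6 -> matches Titan
  - task 3 (Plan): project_id=2 -> matches Alpha
  - task 4 (Setup): project_id=2 -> matches Alpha
  - task 5 (Implement): project_id=3 -> matches Phoenix
  - task 6 (Optimize): project_id=6 -> matches Titan
  - task 7 (Refactor): project_id=6 -> matches Titan
So 1 of 7 rows is dropped.

SQL:
SELECT a.name, b.name AS project
FROM tasks a
INNER JOIN projects b ON a.project_id = b.id

Result:
name      | project
----------+--------
Design    | Titan  
Plan      | Alpha  
Setup     | Alpha  
Implement | Phoenix
Optimize  | Titan  
Refactor  | Titan  


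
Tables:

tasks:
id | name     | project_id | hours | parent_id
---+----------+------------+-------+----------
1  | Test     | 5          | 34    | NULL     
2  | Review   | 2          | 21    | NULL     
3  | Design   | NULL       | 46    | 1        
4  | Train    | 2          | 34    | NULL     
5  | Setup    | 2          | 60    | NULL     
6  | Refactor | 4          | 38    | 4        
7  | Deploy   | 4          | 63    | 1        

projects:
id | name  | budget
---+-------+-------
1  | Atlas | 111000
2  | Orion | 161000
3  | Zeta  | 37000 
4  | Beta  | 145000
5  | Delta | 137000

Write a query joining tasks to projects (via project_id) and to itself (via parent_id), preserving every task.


Two LEFT JOINs from the same base table tasks: one to projects via project_id, one to tasks itself via parent_id. Both are LEFT so every task is preserved.
Match against projects:
  - task 1 (Test): project_id=5 -> matches Delta
  - task 2 (Review): project_id=2 -> matches Orion
  - task 3 (Design): project_id=NULL, no match -> kept with NULL
  - task 4 (Train): project_id=2 -> matches Orion
  - task 5 (Setup): project_id=2 -> matches Orion
  - task 6 (Refactor): project_id=4 -> matches Beta
  - task 7 (Deploy): project_id=4 -> matches Beta
Match against tasks (self):
  - task 1 (Test): parent_id=NULL -> NULL
  - task 2 (Review): parent_id=NULL -> NULL
  - task 3 (Design): parent_id=1 -> Test
  - task 4 (Train): parent_id=NULL -> NULL
  - task 5 (Setup): parent_id=NULL -> NULL
  - task 6 (Refactor): parent_id=4 -> Train
  - task 7 (Deploy): parent_id=1 -> Test

SQL:
SELECT a.name, b.name AS project, c.name AS parent
FROM tasks a
LEFT JOIN projects b ON a.project_id = b.id
LEFT JOIN tasks c ON a.parent_id = c.id

Result:
name     | project | parent
---------+---------+-------
Test     | Delta   | NULL  
Review   | Orion   | NULL  
Design   | NULL    | Test  
Train    | Orion   | NULL  
Setup    | Orion   | NULL  
Refactor | Beta    | Train 
Deploy   | Beta    | Test  


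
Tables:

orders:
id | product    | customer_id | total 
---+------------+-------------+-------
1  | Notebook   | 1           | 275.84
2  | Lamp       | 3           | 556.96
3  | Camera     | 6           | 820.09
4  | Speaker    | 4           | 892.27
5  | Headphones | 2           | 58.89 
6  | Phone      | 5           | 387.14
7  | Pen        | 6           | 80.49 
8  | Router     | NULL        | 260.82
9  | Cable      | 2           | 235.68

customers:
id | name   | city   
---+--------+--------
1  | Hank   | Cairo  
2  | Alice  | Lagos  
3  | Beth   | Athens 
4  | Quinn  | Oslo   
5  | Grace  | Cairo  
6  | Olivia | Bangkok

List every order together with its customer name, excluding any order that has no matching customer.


INNER JOIN keeps only orders rows whose customer_id matches an id in customers. Walk through each order:
  - order 1 (Notebook): customer_id=1 -> matches Hank
  - order 2 (Lamp): customer_id=3 -> matches Beth
  - order 3 (Camera): customer_id=6 -> matches Olivia
  - order 4 (Speaker): customer_id=4 -> matches Quinn
  - order 5 (Headphones): customer_id=2 -> matches Alice
  - order 6 (Phone): customer_id=5 -> matches Grace
  - order 7 (Pen): customer_id=6 -> matches Olivia
  - order 8 (Router): customer_id=NULL, no match -> dropped
  - order 9 (Cable): customer_id=2 -> matches Alice
So 1 of 9 rows is dropped.

SQL:
SELECT a.product, b.name AS customer
FROM orders a
INNER JOIN customers b ON a.customer_id = b.id

Result:
product    | customer
-----------+---------
Notebook   | Hank    
Lamp       | Beth    
Camera     | Olivia  
Speaker    | Quinn   
Headphones | Alice   
Phone      | Grace   
Pen        | Olivia  
Cable      | Alice   


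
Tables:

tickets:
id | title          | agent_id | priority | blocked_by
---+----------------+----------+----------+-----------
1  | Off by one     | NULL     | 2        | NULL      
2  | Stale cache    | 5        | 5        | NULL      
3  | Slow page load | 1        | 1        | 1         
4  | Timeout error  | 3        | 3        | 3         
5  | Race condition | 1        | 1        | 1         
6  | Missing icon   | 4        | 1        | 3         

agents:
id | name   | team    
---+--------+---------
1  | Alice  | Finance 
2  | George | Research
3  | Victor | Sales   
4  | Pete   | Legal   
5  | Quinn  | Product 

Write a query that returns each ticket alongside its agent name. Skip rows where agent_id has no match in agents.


INNER JOIN keeps only tickets rows whose agent_id matches an id in agents. Walk through each ticket:
  - ticket 1 (Off by one): agent_id=NULL, no match -> dropped
  - ticket 2 (Stale cache): agent_id=5 -> matches Quinn
  - ticket 3 (Slow page load): agent_id=1 -> matches Alice
  - ticket 4 (Timeout error): agent_id=3 -> matches Victor
  - ticket 5 (Race condition): agent_id=1 -> matches Alice
  - ticket 6 (Missing icon): agent_id=4 -> matches Pete
So 1 of 6 rows is dropped.

SQL:
SELECT a.title, b.name AS agent
FROM tickets a
INNER JOIN agents b ON a.agent_id = b.id

Result:
title          | agent 
---------------+-------
Stale cache    | Quinn 
Slow page load | Alice 
Timeout error  | Victor
Race condition | Alice 
Missing icon   | Pete  


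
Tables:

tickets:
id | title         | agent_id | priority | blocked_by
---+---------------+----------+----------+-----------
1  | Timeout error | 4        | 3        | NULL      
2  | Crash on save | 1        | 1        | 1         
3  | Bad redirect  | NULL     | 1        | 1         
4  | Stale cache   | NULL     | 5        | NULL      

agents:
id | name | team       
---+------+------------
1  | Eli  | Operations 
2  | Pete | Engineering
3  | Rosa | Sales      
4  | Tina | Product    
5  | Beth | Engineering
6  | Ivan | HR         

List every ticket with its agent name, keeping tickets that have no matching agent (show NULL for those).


LEFT JOIN keeps every row from tickets (the left table); where agent_id has no match in agents, the agent columns become NULL. Walk through each ticket:
  - ticket 1 (Timeout error): agent_id=4 -> matches Tina
  - ticket 2 (Crash on save): agent_id=1 -> matches Eli
  - ticket 3 (Bad redirect): agent_id=NULL, no match -> kept with NULL
  - ticket 4 (Stale cache): agent_id=NULL, no match -> kept with NULL
All 4 rows appear; 2 have NULL agent.

SQL:
SELECT a.title, b.name AS agent
FROM tickets a
LEFT JOIN agents b ON a.agent_id = b.id

Result:
title         | agent
--------------+------
Timeout error | Tina 
Crash on save | Eli  
Bad redirect  | NULL 
Stale cache   | NULL 


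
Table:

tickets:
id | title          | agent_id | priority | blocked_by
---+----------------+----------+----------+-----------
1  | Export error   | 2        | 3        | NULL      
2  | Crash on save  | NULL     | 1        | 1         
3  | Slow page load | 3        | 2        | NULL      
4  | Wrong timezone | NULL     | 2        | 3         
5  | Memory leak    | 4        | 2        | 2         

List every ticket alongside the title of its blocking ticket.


This is a self-join: tickets is joined to a second copy of itself, matching each row's blocked_by to another row's id. Use LEFT JOIN so rows with blocked_by=NULL are kept.
  - ticket 1 (Export error): blocked_by=NULL -> NULL
  - ticket 2 (Crash on save): blocked_by=1 -> Export error
  - ticket 3 (Slow page load): blocked_by=NULL -> NULL
  - ticket 4 (Wrong timezone): blocked_by=3 -> Slow page load
  - ticket 5 (Memory leak): blocked_by=2 -> Crash on save

SQL:
SELECT a.title AS item, b.title AS blocked_by
FROM tickets a
LEFT JOIN tickets b ON a.blocked_by = b.id

Result:
item           | blocked_by    
---------------+---------------
Export error   | NULL          
Crash on save  | Export error  
Slow page load | NULL          
Wrong timezone | Slow page load
Memory leak    | Crash on save 


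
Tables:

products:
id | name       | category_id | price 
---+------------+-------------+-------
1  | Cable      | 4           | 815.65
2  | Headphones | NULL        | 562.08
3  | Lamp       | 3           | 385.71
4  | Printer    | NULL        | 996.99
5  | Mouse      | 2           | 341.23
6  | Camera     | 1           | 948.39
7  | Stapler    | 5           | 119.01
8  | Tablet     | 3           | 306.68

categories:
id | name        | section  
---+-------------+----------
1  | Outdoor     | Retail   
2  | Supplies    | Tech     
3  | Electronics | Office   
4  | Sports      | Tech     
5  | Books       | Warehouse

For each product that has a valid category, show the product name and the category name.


INNER JOIN keeps only products rows whose category_id matches an id in categories. Walk through each product:
  - product 1 (Cable): category_id=4 -> matches Sports
  - product 2 (Headphones): category_id=NULL, no match -> dropped
  - product 3 (Lamp): category_id=3 -> matches Electronics
  - product 4 (Printer): category_id=NULL, no match -> dropped
  - product 5 (Mouse): category_id=2 -> matches Supplies
  - product 6 (Camera): category_id=1 -> matches Outdoor
  - product 7 (Stapler): category_id=5 -> matches Books
  - product 8 (Tablet): category_id=3 -> matches Electronics
So 2 of 8 rows are dropped.

SQL:
SELECT a.name, b.name AS category
FROM products a
INNER JOIN categories b ON a.category_id = b.id

Result:
name    | category   
--------+------------
Cable   | Sports     
Lamp    | Electronics
Mouse   | Supplies   
Camera  | Outdoor    
Stapler | Books      
Tablet  | Electronics


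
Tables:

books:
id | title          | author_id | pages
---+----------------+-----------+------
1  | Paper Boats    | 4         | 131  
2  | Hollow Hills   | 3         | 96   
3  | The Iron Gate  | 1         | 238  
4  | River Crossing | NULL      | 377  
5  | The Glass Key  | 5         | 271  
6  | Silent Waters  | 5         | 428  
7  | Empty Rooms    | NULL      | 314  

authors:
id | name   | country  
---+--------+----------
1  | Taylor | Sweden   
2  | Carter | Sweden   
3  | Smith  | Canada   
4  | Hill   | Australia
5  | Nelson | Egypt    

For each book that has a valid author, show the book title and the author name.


INNER JOIN keeps only books rows whose author_id matches an id in authors. Walk through each book:
  - book 1 (Paper Boats): author_id=4 -> matches Hill
  - book 2 (Hollow Hills): author_id=3 -> matches Smith
  - book 3 (The Iron Gate): author_id=1 -> matches Taylor
  - book 4 (River Crossing): author_id=NULL, no match -> dropped
  - book 5 (The Glass Key): author_id=5 -> matches Nelson
  - book 6 (Silent Waters): author_id=5 -> matches Nelson
  - book 7 (Empty Rooms): author_id=NULL, no match -> dropped
So 2 of 7 rows are dropped.

SQL:
SELECT a.title, b.name AS author
FROM books a
INNER JOIN authors b ON a.author_id = b.id

Result:
title         | author
--------------+-------
Paper Boats   | Hill  
Hollow Hills  | Smith 
The Iron Gate | Taylor
The Glass Key | Nelson
Silent Waters | Nelson


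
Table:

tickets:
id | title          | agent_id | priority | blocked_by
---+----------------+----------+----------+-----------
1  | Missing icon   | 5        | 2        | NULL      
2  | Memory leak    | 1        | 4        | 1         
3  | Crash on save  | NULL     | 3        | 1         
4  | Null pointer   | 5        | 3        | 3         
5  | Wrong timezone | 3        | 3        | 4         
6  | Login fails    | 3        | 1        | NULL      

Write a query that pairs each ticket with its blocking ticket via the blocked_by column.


This is a self-join: tickets is joined to a second copy of itself, matching each row's blocked_by to another row's id. Use LEFT JOIN so rows with blocked_by=NULL are kept.
  - ticket 1 (Missing icon): blocked_by=NULL -> NULL
  - ticket 2 (Memory leak): blocked_by=1 -> Missing icon
  - ticket 3 (Crash on save): blocked_by=1 -> Missing icon
  - ticket 4 (Null pointer): blocked_by=3 -> Crash on save
  - ticket 5 (Wrong timezone): blocked_by=4 -> Null pointer
  - ticket 6 (Login fails): blocked_by=NULL -> NULL

SQL:
SELECT a.title AS item, b.title AS blocked_by
FROM tickets a
LEFT JOIN tickets b ON a.blocked_by = b.id

Result:
item           | blocked_by   
---------------+--------------
Missing icon   | NULL         
Memory leak    | Missing icon 
Crash on save  | Missing icon 
Null pointer   | Crash on save
Wrong timezone | Null pointer 
Login fails    | NULL         


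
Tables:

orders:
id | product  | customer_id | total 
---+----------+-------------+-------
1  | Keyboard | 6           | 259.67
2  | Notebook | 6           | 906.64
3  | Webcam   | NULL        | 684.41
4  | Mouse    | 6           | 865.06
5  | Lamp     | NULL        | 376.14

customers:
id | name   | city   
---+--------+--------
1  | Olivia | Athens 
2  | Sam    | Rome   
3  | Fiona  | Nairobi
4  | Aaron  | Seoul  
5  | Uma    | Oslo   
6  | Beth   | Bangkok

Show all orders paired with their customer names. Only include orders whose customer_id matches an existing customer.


INNER JOIN keeps only orders rows whose customer_id matches an id in customers. Walk through each order:
  - order 1 (Keyboard): customer_id=6 -> matches Beth
  - order 2 (Notebook): customer_id=6 -> matches Beth
  - order 3 (Webcam): customer_id=NULL, no match -> dropped
  - order 4 (Mouse): customer_id=6 -> matches Beth
  - order 5 (Lamp): customer_id=NULL, no match -> dropped
So 2 of 5 rows are dropped.

SQL:
SELECT a.product, b.name AS customer
FROM orders a
INNER JOIN customers b ON a.customer_id = b.id

Result:
product  | customer
---------+---------
Keyboard | Beth    
Notebook | Beth    
Mouse    | Beth    


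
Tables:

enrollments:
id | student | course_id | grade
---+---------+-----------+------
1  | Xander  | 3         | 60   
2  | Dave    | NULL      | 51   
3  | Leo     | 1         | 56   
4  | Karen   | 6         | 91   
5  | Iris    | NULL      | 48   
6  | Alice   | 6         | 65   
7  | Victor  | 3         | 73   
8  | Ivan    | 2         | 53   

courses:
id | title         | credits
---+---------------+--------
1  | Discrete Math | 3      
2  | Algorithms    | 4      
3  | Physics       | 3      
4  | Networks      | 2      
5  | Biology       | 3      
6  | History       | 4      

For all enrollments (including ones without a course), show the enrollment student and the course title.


LEFT JOIN keeps every row from enrollments (the left table); where course_id has no match in courses, the course columns become NULL. Walk through each enrollment:
  - enrollment 1 (Xander): course_id=3 -> matches Physics
  - enrollment 2 (Dave): course_id=NULL, no match -> kept with NULL
  - enrollment 3 (Leo): course_id=1 -> matches Discrete Math
  - enrollment 4 (Karen): course_id=6 -> matches History
  - enrollment 5 (Iris): course_id=NULL, no match -> kept with NULL
  - enrollment 6 (Alice): course_id=6 -> matches History
  - enrollment 7 (Victor): course_id=3 -> matches Physics
  - enrollment 8 (Ivan): course_id=2 -> matches Algorithms
All 8 rows appear; 2 have NULL course.

SQL:
SELECT a.student, b.title AS course
FROM enrollments a
LEFT JOIN courses b ON a.course_id = b.id

Result:
student | course       
--------+--------------
Xander  | Physics      
Dave    | NULL         
Leo     | Discrete Math
Karen   | History      
Iris    | NULL         
Alice   | History      
Victor  | Physics      
Ivan    | Algorithms   


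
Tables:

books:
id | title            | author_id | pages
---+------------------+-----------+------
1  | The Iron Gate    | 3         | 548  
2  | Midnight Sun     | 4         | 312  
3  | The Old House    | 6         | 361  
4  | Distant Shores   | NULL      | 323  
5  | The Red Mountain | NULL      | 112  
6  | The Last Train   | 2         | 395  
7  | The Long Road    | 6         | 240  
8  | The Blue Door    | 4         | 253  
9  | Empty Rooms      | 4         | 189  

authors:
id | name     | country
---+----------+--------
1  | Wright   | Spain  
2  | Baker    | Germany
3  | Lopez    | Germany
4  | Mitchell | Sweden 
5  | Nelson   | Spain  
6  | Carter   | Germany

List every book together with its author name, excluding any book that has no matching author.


INNER JOIN keeps only books rows whose author_id matches an id in authors. Walk through each book:
  - book 1 (The Iron Gate): author_id=3 -> matches Lopez
  - book 2 (Midnight Sun): author_id=4 -> matches Mitchell
  - book 3 (The Old House): author_id=6 -> matches Carter
  - book 4 (Distant Shores): author_id=NULL, no match -> dropped
  - book 5 (The Red Mountain): author_id=NULL, no match -> dropped
  - book 6 (The Last Train): author_id=2 -> matches Baker
  - book 7 (The Long Road): author_id=6 -> matches Carter
  - book 8 (The Blue Door): author_id=4 -> matches Mitchell
  - book 9 (Empty Rooms): author_id=4 -> matches Mitchell
So 2 of 9 rows are dropped.

SQL:
SELECT a.title, b.name AS author
FROM books a
INNER JOIN authors b ON a.author_id = b.id

Result:
title          | author  
---------------+---------
The Iron Gate  | Lopez   
Midnight Sun   | Mitchell
The Old House  | Carter  
The Last Train | Baker   
The Long Road  | Carter  
The Blue Door  | Mitchell
Empty Rooms    | Mitchell


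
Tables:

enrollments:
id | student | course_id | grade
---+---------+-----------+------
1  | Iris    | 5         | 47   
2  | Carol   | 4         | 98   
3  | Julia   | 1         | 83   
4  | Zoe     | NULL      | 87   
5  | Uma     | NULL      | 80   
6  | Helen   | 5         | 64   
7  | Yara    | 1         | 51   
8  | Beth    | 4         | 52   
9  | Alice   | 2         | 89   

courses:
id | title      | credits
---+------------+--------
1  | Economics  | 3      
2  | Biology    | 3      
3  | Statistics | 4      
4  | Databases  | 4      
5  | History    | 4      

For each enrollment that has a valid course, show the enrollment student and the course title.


INNER JOIN keeps only enrollments rows whose course_id matches an id in courses. Walk through each enrollment:
  - enrollment 1 (Iris): course_id=5 -> matches History
  - enrollment 2 (Carol): course_id=4 -> matches Databases
  - enrollment 3 (Julia): course_id=1 -> matches Economics
  - enrollment 4 (Zoe): course_id=NULL, no match -> dropped
  - enrollment 5 (Uma): course_id=NULL, no match -> dropped
  - enrollment 6 (Helen): course_id=5 -> matches History
  - enrollment 7 (Yara): course_id=1 -> matches Economics
  - enrollment 8 (Beth): course_id=4 -> matches Databases
  - enrollment 9 (Alice): course_id=2 -> matches Biology
So 2 of 9 rows are dropped.

SQL:
SELECT a.student, b.title AS course
FROM enrollments a
INNER JOIN courses b ON a.course_id = b.id

Result:
student | course   
--------+----------
Iris    | History  
Carol   | Databases
Julia   | Economics
Helen   | History  
Yara    | Economics
Beth    | Databases
Alice   | Biology  


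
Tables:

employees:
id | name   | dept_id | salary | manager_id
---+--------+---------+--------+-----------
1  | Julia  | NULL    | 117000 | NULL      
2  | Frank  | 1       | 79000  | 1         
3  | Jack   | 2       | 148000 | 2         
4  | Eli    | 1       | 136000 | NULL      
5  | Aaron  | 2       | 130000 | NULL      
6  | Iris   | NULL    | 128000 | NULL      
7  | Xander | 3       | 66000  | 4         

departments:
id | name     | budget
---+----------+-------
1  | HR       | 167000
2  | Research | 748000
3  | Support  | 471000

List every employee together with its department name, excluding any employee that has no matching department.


INNER JOIN keeps only employees rows whose dept_id matches an id in departments. Walk through each employee:
  - employee 1 (Julia): dept_id=NULL, no match -> dropped
  - employee 2 (Frank): dept_id=1 -> matches HR
  - employee 3 (Jack): dept_id=2 -> matches Research
  - employee 4 (Eli): dept_id=1 -> matches HR
  - employee 5 (Aaron): dept_id=2 -> matches Research
  - employee 6 (Iris): dept_id=NULL, no match -> dropped
  - employee 7 (Xander): dept_id=3 -> matches Support
So 2 of 7 rows are dropped.

SQL:
SELECT a.name, b.name AS department
FROM employees a
INNER JOIN departments b ON a.dept_id = b.id

Result:
name   | department
-------+-----------
Frank  | HR        
Jack   | Research  
Eli    | HR        
Aaron  | Research  
Xander | Support   


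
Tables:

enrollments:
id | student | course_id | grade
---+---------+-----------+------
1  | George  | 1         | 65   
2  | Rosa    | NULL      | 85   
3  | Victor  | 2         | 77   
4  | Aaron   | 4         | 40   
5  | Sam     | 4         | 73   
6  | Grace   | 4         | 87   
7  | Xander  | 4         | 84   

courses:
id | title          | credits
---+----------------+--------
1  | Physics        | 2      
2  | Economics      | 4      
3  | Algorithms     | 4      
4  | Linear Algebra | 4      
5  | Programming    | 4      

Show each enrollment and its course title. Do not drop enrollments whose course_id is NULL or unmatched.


LEFT JOIN keeps every row from enrollments (the left table); where course_id has no match in courses, the course columns become NULL. Walk through each enrollment:
  - enrollment 1 (George): course_id=1 -> matches Physics
  - enrollment 2 (Rosa): course_id=NULL, no match -> kept with NULL
  - enrollment 3 (Victor): course_id=2 -> matches Economics
  - enrollment 4 (Aaron): course_id=4 -> matches Linear Algebra
  - enrollment 5 (Sam): course_id=4 -> matches Linear Algebra
  - enrollment 6 (Grace): course_id=4 -> matches Linear Algebra
  - enrollment 7 (Xander): course_id=4 -> matches Linear Algebra
All 7 rows appear; 1 has NULL course.

SQL:
SELECT a.student, b.title AS course
FROM enrollments a
LEFT JOIN courses b ON a.course_id = b.id

Result:
student | course        
--------+---------------
George  | Physics       
Rosa    | NULL          
Victor  | Economics     
Aaron   | Linear Algebra
Sam     | Linear Algebra
Grace   | Linear Algebra
Xander  | Linear Algebra


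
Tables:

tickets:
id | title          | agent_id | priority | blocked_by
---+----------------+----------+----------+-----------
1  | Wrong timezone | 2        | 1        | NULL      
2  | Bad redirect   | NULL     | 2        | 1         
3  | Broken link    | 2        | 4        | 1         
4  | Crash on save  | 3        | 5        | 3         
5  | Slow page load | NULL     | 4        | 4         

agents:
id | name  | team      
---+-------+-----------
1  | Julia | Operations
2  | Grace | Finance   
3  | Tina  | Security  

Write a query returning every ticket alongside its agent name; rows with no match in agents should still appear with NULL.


LEFT JOIN keeps every row from tickets (the left table); where agent_id has no match in agents, the agent columns become NULL. Walk through each ticket:
  - ticket 1 (Wrong timezone): agent_id=2 -> matches Grace
  - ticket 2 (Bad redirect): agent_id=NULL, no match -> kept with NULL
  - ticket 3 (Broken link): agent_id=2 -> matches Grace
  - ticket 4 (Crash on save): agent_id=3 -> matches Tina
  - ticket 5 (Slow page load): agent_id=NULL, no match -> kept with NULL
All 5 rows appear; 2 have NULL agent.

SQL:
SELECT a.title, b.name AS agent
FROM tickets a
LEFT JOIN agents b ON a.agent_id = b.id

Result:
title          | agent
---------------+------
Wrong timezone | Grace
Bad redirect   | NULL 
Broken link    | Grace
Crash on save  | Tina 
Slow page load | NULL 


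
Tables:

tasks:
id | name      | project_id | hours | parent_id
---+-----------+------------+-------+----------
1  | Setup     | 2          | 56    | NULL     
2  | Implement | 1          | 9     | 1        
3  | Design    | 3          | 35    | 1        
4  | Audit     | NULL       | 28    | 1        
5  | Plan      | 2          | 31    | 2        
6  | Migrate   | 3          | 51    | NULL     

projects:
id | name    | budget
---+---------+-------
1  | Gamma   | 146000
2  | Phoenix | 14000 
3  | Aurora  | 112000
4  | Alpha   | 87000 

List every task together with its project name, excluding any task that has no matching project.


INNER JOIN keeps only tasks rows whose project_id matches an id in projects. Walk through each task:
  - task 1 (Setup): project_id=2 -> matches Phoenix
  - task 2 (Implement): project_id=1 -> matches Gamma
  - task 3 (Design): project_id=3 -> matches Aurora
  - task 4 (Audit): project_id=NULL, no match -> dropped
  - task 5 (Plan): project_id=2 -> matches Phoenix
  - task 6 (Migrate): project_id=3 -> matches Aurora
So 1 of 6 rows is dropped.

SQL:
SELECT a.name, b.name AS project
FROM tasks a
INNER JOIN projects b ON a.project_id = b.id

Result:
name      | project
----------+--------
Setup     | Phoenix
Implement | Gamma  
Design    | Aurora 
Plan      | Phoenix
Migrate   | Aurora 


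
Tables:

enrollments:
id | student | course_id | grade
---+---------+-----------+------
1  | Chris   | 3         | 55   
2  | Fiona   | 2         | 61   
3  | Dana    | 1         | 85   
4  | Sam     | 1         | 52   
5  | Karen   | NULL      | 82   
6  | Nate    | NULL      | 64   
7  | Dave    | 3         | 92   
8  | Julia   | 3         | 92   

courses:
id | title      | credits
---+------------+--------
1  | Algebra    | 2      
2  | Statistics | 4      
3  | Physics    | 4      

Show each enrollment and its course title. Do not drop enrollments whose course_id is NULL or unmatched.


LEFT JOIN keeps every row from enrollments (the left table); where course_id has no match in courses, the course columns become NULL. Walk through each enrollment:
  - enrollment 1 (Chris): course_id=3 -> matches Physics
  - enrollment 2 (Fiona): course_id=2 -> matches Statistics
  - enrollment 3 (Dana): course_id=1 -> matches Algebra
  - enrollment 4 (Sam): course_id=1 -> matches Algebra
  - enrollment 5 (Karen): course_id=NULL, no match -> kept with NULL
  - enrollment 6 (Nate): course_id=NULL, no match -> kept with NULL
  - enrollment 7 (Dave): course_id=3 -> matches Physics
  - enrollment 8 (Julia): course_id=3 -> matches Physics
All 8 rows appear; 2 have NULL course.

SQL:
SELECT a.student, b.title AS course
FROM enrollments a
LEFT JOIN courses b ON a.course_id = b.id

Result:
student | course    
--------+-----------
Chris   | Physics   
Fiona   | Statistics
Dana    | Algebra   
Sam     | Algebra   
Karen   | NULL      
Nate    | NULL      
Dave    | Physics   
Julia   | Physics   


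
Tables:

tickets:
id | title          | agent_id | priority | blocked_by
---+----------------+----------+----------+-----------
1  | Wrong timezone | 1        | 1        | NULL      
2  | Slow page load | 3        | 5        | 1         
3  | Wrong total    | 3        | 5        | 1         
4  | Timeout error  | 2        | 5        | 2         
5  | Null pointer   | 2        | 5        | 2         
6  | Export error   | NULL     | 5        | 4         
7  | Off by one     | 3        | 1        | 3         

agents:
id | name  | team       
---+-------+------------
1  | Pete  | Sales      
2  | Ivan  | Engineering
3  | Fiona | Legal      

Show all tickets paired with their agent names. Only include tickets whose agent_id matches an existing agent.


INNER JOIN keeps only tickets rows whose agent_id matches an id in agents. Walk through each ticket:
  - ticket 1 (Wrong timezone): agent_id=1 -> matches Pete
  - ticket 2 (Slow page load): agent_id=3 -> matches Fiona
  - ticket 3 (Wrong total): agent_id=3 -> matches Fiona
  - ticket 4 (Timeout error): agent_id=2 -> matches Ivan
  - ticket 5 (Null pointer): agent_id=2 -> matches Ivan
  - ticket 6 (Export error): agent_id=NULL, no match -> dropped
  - ticket 7 (Off by one): agent_id=3 -> matches Fiona
So 1 of 7 rows is dropped.

SQL:
SELECT a.title, b.name AS agent
FROM tickets a
INNER JOIN agents b ON a.agent_id = b.id

Result:
title          | agent
---------------+------
Wrong timezone | Pete 
Slow page load | Fiona
Wrong total    | Fiona
Timeout error  | Ivan 
Null pointer   | Ivan 
Off by one     | Fiona


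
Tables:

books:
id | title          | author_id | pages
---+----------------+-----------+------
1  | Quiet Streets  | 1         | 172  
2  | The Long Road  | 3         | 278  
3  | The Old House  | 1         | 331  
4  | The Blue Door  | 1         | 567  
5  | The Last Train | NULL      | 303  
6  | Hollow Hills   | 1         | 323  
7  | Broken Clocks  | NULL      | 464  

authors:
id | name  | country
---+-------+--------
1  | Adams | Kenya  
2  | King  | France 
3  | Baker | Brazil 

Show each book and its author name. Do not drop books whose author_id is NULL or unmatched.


LEFT JOIN keeps every row from books (the left table); where author_id has no match in authors, the author columns become NULL. Walk through each book:
  - book 1 (Quiet Streets): author_id=1 -> matches Adams
  - book 2 (The Long Road): author_id=3 -> matches Baker
  - book 3 (The Old House): author_id=1 -> matches Adams
  - book 4 (The Blue Door): author_id=1 -> matches Adams
  - book 5 (The Last Train): author_id=NULL, no match -> kept with NULL
  - book 6 (Hollow Hills): author_id=1 -> matches Adams
  - book 7 (Broken Clocks): author_id=NULL, no match -> kept with NULL
All 7 rows appear; 2 have NULL author.

SQL:
SELECT a.title, b.name AS author
FROM books a
LEFT JOIN authors b ON a.author_id = b.id

Result:
title          | author
---------------+-------
Quiet Streets  | Adams 
The Long Road  | Baker 
The Old House  | Adams 
The Blue Door  | Adams 
The Last Train | NULL  
Hollow Hills   | Adams 
Broken Clocks  | NULL  


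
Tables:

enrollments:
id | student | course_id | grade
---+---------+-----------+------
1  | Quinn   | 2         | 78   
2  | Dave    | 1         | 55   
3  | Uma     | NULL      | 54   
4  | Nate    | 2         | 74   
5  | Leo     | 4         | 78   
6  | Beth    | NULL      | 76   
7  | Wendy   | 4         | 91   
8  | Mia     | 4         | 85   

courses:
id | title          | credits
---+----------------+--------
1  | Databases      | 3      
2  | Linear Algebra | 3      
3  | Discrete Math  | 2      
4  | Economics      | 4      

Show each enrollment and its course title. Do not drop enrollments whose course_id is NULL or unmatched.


LEFT JOIN keeps every row from enrollments (the left table); where course_id has no match in courses, the course columns become NULL. Walk through each enrollment:
  - enrollment 1 (Quinn): course_id=2 -> matches Linear Algebra
  - enrollment 2 (Dave): course_id=1 -> matches Databases
  - enrollment 3 (Uma): course_id=NULL, no match -> kept with NULL
  - enrollment 4 (Nate): course_id=2 -> matches Linear Algebra
  - enrollment 5 (Leo): course_id=4 -> matches Economics
  - enrollment 6 (Beth): course_id=NULL, no match -> kept with NULL
  - enrollment 7 (Wendy): course_id=4 -> matches Economics
  - enrollment 8 (Mia): course_id=4 -> matches Economics
All 8 rows appear; 2 have NULL course.

SQL:
SELECT a.student, b.title AS course
FROM enrollments a
LEFT JOIN courses b ON a.course_id = b.id

Result:
student | course        
--------+---------------
Quinn   | Linear Algebra
Dave    | Databases     
Uma     | NULL          
Nate    | Linear Algebra
Leo     | Economics     
Beth    | NULL          
Wendy   | Economics     
Mia     | Economics     
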